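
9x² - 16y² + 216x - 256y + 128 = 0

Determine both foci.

(-17, -8) and (-7, -8)

Rearranging, 9(x² + 24x) -16(y² + 16y) = -128.
9(x + 12)² -16(y + 8)² = -128 + 1296 - 1024 = 144
Dividing both sides by 144: (x + 12)²/16 - (y + 8)²/9 = 1
Hyperbola, center (-12, -8), transverse axis horizontal; a² = 16, b² = 9.
c² = a² + b² = 16 + 9 = 25, so c = 5.
Foci lie on the horizontal axis through the center: (h ± c, k).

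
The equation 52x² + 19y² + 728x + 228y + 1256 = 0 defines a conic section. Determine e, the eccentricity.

Rearranging, 52(x² + 14x) + 19(y² + 12y) = -1256.
Completing the square gives 52(x + 7)² + 19(y + 6)² = -1256 + 2548 + 684 = 1976.
Divide by 1976: (x + 7)²/38 + (y + 6)²/104 = 1
Ellipse, center (-7, -6), major axis vertical; a² = 104, b² = 38.
c² = a² - b² = 66, so c = √66.
e = c/a = √66/2√26 = √429/26.

e = √429/26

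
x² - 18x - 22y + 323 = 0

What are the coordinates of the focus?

Only x is squared. Complete the square in x: (x - 9)² = 22(y - 11).
Vertex (9, 11); 4p = 22 so p = 11/2. Opens up.
Focus is p units from the vertex along the axis: (h, k + p).

(9, 33/2)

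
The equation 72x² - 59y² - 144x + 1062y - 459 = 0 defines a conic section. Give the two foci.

(1, 9 - √131) and (1, 9 + √131)

72(x² - 2x) -59(y² - 18y) = 459
72(x - 1)² -59(y - 9)² = 459 + 72 - 4779 = -4248
Divide by -4248: (y - 9)²/72 - (x - 1)²/59 = 1
Hyperbola, center (1, 9), transverse axis vertical; a² = 72, b² = 59.
c² = a² + b² = 72 + 59 = 131, so c = √131.
Foci lie on the vertical axis through the center: (h, k ± c).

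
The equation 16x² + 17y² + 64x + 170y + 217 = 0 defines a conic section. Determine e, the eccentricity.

e = √17/17

16(x² + 4x) + 17(y² + 10y) = -217
Complete the square: 16(x + 2)² + 17(y + 5)² = -217 + 64 + 425 = 272
Divide through by 272 to get (x + 2)²/17 + (y + 5)²/16 = 1.
Ellipse, center (-2, -5), major axis horizontal; a² = 17, b² = 16.
c² = a² - b² = 1, so c = 1.
e = c/a = 1/√17 = √17/17.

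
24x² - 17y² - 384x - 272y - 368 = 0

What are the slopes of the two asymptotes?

2√102/17 and -2√102/17

Collect terms: 24(x² - 16x) -17(y² + 16y) = 368
Completing the square gives 24(x - 8)² -17(y + 8)² = 368 + 1536 - 1088 = 816.
Divide by 816: (x - 8)²/34 - (y + 8)²/48 = 1
Hyperbola, center (8, -8), transverse axis horizontal; a² = 34, b² = 48.
For a horizontal hyperbola the asymptotes have slope ±b/a.
Here that is ±4√3/√34 = ±2√102/17.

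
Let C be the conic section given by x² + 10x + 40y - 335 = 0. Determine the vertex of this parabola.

(-5, 9)

Only x is squared. Complete the square in x: (x + 5)² = -40(y - 9).
Vertex (-5, 9); 4p = -40 so p = -10. Opens down.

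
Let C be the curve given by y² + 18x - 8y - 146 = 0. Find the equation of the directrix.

Only y is squared. Complete the square in y: (y - 4)² = -18(x - 9).
Vertex (9, 4); 4p = -18 so p = -9/2. Opens left.
Directrix is the vertical line x = h − p = 9 − (-9/2) = 27/2.

x = 27/2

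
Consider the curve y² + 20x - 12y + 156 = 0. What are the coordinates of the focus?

Only y is squared. Complete the square in y: (y - 6)² = -20(x + 6).
Vertex (-6, 6); 4p = -20 so p = -5. Opens left.
Focus is p units from the vertex along the axis: (h + p, k).

(-11, 6)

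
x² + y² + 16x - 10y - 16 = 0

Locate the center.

Group the x- and y-terms: (x² + 16x) + (y² - 10y) = 16
Complete the square: (x + 8)² + (y - 5)² = 16 + 64 + 25 = 105
So (x + 8)² + (y - 5)² = 105.
Circle centered at (-8, 5) with r² = 105.

(-8, 5)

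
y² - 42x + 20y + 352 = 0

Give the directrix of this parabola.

x = -9/2

Only y is squared. Complete the square in y: (y + 10)² = 42(x - 6).
Vertex (6, -10); 4p = 42 so p = 21/2. Opens right.
Directrix is the vertical line x = h − p = 6 − (21/2) = -9/2.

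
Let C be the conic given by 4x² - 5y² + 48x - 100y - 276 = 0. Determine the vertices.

Rearranging, 4(x² + 12x) -5(y² + 20y) = 276.
Complete the square: 4(x + 6)² -5(y + 10)² = 276 + 144 - 500 = -80
Dividing both sides by -80: (y + 10)²/16 - (x + 6)²/20 = 1
Hyperbola, center (-6, -10), transverse axis vertical; a² = 16, b² = 20.
a = 4. Vertices at (h, k ± a).

(-6, -14) and (-6, -6)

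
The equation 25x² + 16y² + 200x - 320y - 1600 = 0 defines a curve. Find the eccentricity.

Collect terms: 25(x² + 8x) + 16(y² - 20y) = 1600
25(x + 4)² + 16(y - 10)² = 1600 + 400 + 1600 = 3600
Divide by 3600: (x + 4)²/144 + (y - 10)²/225 = 1
Ellipse, center (-4, 10), major axis vertical; a² = 225, b² = 144.
c² = a² - b² = 81, so c = 9.
e = c/a = 9/15 = 3/5.

e = 3/5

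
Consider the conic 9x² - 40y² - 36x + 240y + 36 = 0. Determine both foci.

(2, -4) and (2, 10)

Collect terms: 9(x² - 4x) -40(y² - 6y) = -36
Complete the square: 9(x - 2)² -40(y - 3)² = -36 + 36 - 360 = -360
Divide by -360: (y - 3)²/9 - (x - 2)²/40 = 1
Hyperbola, center (2, 3), transverse axis vertical; a² = 9, b² = 40.
c² = a² + b² = 9 + 40 = 49, so c = 7.
Foci lie on the vertical axis through the center: (h, k ± c).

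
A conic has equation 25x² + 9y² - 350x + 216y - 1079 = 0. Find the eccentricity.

e = 4/5

Rearranging, 25(x² - 14x) + 9(y² + 24y) = 1079.
Complete the square in x and y: 25(x - 7)² + 9(y + 12)² = 1079 + 1225 + 1296 = 3600
Divide through by 3600 to get (x - 7)²/144 + (y + 12)²/400 = 1.
Ellipse, center (7, -12), major axis vertical; a² = 400, b² = 144.
c² = a² - b² = 256, so c = 16.
e = c/a = 16/20 = 4/5.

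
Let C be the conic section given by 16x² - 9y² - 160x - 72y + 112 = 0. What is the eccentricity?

Group: 16(x² - 10x) -9(y² + 8y) = -112
Complete the square: 16(x - 5)² -9(y + 4)² = -112 + 400 - 144 = 144
Divide through by 144 to get (x - 5)²/9 - (y + 4)²/16 = 1.
Hyperbola, center (5, -4), transverse axis horizontal; a² = 9, b² = 16.
c² = a² + b² = 25, so c = 5.
e = c/a = 5/3.

e = 5/3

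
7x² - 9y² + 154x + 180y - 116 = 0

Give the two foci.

Rearranging, 7(x² + 22x) -9(y² - 20y) = 116.
Complete the square: 7(x + 11)² -9(y - 10)² = 116 + 847 - 900 = 63
Divide through by 63 to get (x + 11)²/9 - (y - 10)²/7 = 1.
Hyperbola, center (-11, 10), transverse axis horizontal; a² = 9, b² = 7.
c² = a² + b² = 9 + 7 = 16, so c = 4.
Foci lie on the horizontal axis through the center: (h ± c, k).

(-15, 10) and (-7, 10)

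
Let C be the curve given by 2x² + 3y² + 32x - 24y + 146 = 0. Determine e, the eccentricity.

e = √3/3

Collect terms: 2(x² + 16x) + 3(y² - 8y) = -146
Complete the square in x and y: 2(x + 8)² + 3(y - 4)² = -146 + 128 + 48 = 30
Divide by 30: (x + 8)²/15 + (y - 4)²/10 = 1
Ellipse, center (-8, 4), major axis horizontal; a² = 15, b² = 10.
c² = a² - b² = 5, so c = √5.
e = c/a = √5/√15 = √3/3.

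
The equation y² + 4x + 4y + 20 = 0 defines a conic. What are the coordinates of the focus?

Only y is squared. Complete the square in y: (y + 2)² = -4(x + 4).
Vertex (-4, -2); 4p = -4 so p = -1. Opens left.
Focus is p units from the vertex along the axis: (h + p, k).

(-5, -2)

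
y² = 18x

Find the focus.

Vertex (0, 0); 4p = 18 so p = 9/2. Opens right.
Focus is p units from the vertex along the axis: (h + p, k).

(9/2, 0)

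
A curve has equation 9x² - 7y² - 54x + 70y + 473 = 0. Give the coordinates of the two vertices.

(3, -4) and (3, 14)

Group the x- and y-terms: 9(x² - 6x) -7(y² - 10y) = -473
Completing the square gives 9(x - 3)² -7(y - 5)² = -473 + 81 - 175 = -567.
Divide through by -567 to get (y - 5)²/81 - (x - 3)²/63 = 1.
Hyperbola, center (3, 5), transverse axis vertical; a² = 81, b² = 63.
a = 9. Vertices at (h, k ± a).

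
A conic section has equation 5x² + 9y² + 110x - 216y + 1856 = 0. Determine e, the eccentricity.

Group the x- and y-terms: 5(x² + 22x) + 9(y² - 24y) = -1856
5(x + 11)² + 9(y - 12)² = -1856 + 605 + 1296 = 45
Divide through by 45 to get (x + 11)²/9 + (y - 12)²/5 = 1.
Ellipse, center (-11, 12), major axis horizontal; a² = 9, b² = 5.
c² = a² - b² = 4, so c = 2.
e = c/a = 2/3.

e = 2/3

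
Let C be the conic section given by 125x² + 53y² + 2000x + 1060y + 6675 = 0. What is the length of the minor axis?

Group: 125(x² + 16x) + 53(y² + 20y) = -6675
Completing the square gives 125(x + 8)² + 53(y + 10)² = -6675 + 8000 + 5300 = 6625.
Divide through by 6625 to get (x + 8)²/53 + (y + 10)²/125 = 1.
Ellipse, center (-8, -10), major axis vertical; a² = 125, b² = 53.
b² = 53 so b = √53; the minor axis has length 2b = 2√53.

2√53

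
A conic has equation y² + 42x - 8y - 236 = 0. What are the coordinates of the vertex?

Only y is squared. Complete the square in y: (y - 4)² = -42(x - 6).
Vertex (6, 4); 4p = -42 so p = -21/2. Opens left.

(6, 4)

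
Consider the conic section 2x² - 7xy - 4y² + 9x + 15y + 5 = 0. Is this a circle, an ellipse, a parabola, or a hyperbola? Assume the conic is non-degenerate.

hyperbola

A = 2, B = -7, C = -4.
Discriminant B² − 4AC = (-7)² − 4·2·(-4) = 81.
B² − 4AC > 0 ⇒ hyperbola.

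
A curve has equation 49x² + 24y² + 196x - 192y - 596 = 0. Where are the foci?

(-2, -1) and (-2, 9)

Group: 49(x² + 4x) + 24(y² - 8y) = 596
Complete the square in x and y: 49(x + 2)² + 24(y - 4)² = 596 + 196 + 384 = 1176
Dividing both sides by 1176: (x + 2)²/24 + (y - 4)²/49 = 1
Ellipse, center (-2, 4), major axis vertical; a² = 49, b² = 24.
c² = a² - b² = 49 - 24 = 25, so c = 5.
Foci lie on the vertical axis through the center: (h, k ± c).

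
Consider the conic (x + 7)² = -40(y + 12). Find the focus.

(-7, -22)

Vertex (-7, -12); 4p = -40 so p = -10. Opens down.
Focus is p units from the vertex along the axis: (h, k + p).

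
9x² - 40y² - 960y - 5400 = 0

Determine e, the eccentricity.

Group the x- and y-terms: 9x² -40(y² + 24y) = 5400
Complete the square in x and y: 9x² -40(y + 12)² = 5400 + 0 - 5760 = -360
Dividing both sides by -360: (y + 12)²/9 - x²/40 = 1
Hyperbola, center (0, -12), transverse axis vertical; a² = 9, b² = 40.
c² = a² + b² = 49, so c = 7.
e = c/a = 7/3.

e = 7/3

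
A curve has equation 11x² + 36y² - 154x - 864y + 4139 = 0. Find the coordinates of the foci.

(-3, 12) and (17, 12)

Rearranging, 11(x² - 14x) + 36(y² - 24y) = -4139.
Complete the square: 11(x - 7)² + 36(y - 12)² = -4139 + 539 + 5184 = 1584
Divide through by 1584 to get (x - 7)²/144 + (y - 12)²/44 = 1.
Ellipse, center (7, 12), major axis horizontal; a² = 144, b² = 44.
c² = a² - b² = 144 - 44 = 100, so c = 10.
Foci lie on the horizontal axis through the center: (h ± c, k).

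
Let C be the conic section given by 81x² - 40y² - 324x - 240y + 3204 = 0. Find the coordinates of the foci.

(2, -14) and (2, 8)

Collect terms: 81(x² - 4x) -40(y² + 6y) = -3204
81(x - 2)² -40(y + 3)² = -3204 + 324 - 360 = -3240
Divide by -3240: (y + 3)²/81 - (x - 2)²/40 = 1
Hyperbola, center (2, -3), transverse axis vertical; a² = 81, b² = 40.
c² = a² + b² = 81 + 40 = 121, so c = 11.
Foci lie on the vertical axis through the center: (h, k ± c).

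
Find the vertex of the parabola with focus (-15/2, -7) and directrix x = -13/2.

The vertex is the midpoint between the focus and the directrix along the axis of symmetry.
Axis is horizontal (directrix is vertical). Vertex x-coordinate = (-15/2 + (-13/2))/2 = -7; y-coordinate = -7.

(-7, -7)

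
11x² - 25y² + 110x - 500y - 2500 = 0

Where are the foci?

(-11, -10) and (1, -10)

Group the x- and y-terms: 11(x² + 10x) -25(y² + 20y) = 2500
11(x + 5)² -25(y + 10)² = 2500 + 275 - 2500 = 275
Dividing both sides by 275: (x + 5)²/25 - (y + 10)²/11 = 1
Hyperbola, center (-5, -10), transverse axis horizontal; a² = 25, b² = 11.
c² = a² + b² = 25 + 11 = 36, so c = 6.
Foci lie on the horizontal axis through the center: (h ± c, k).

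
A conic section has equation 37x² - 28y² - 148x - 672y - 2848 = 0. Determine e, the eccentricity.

e = √2405/37

37(x² - 4x) -28(y² + 24y) = 2848
Complete the square in x and y: 37(x - 2)² -28(y + 12)² = 2848 + 148 - 4032 = -1036
Dividing both sides by -1036: (y + 12)²/37 - (x - 2)²/28 = 1
Hyperbola, center (2, -12), transverse axis vertical; a² = 37, b² = 28.
c² = a² + b² = 65, so c = √65.
e = c/a = √65/√37 = √2405/37.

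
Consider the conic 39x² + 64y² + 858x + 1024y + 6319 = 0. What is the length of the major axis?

Group: 39(x² + 22x) + 64(y² + 16y) = -6319
Complete the square: 39(x + 11)² + 64(y + 8)² = -6319 + 4719 + 4096 = 2496
Divide by 2496: (x + 11)²/64 + (y + 8)²/39 = 1
Ellipse, center (-11, -8), major axis horizontal; a² = 64, b² = 39.
a² = 64 so a = 8; the major axis has length 2a = 16.

16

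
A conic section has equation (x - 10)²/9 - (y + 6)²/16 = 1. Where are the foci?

Center (10, -6). The positive term is the x-term, so the transverse axis is horizontal; a² = 9, b² = 16.
c² = a² + b² = 9 + 16 = 25, so c = 5.
Foci lie on the horizontal axis through the center: (h ± c, k).

(5, -6) and (15, -6)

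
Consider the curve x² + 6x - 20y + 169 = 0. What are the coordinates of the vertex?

Only x is squared. Complete the square in x: (x + 3)² = 20(y - 8).
Vertex (-3, 8); 4p = 20 so p = 5. Opens up.

(-3, 8)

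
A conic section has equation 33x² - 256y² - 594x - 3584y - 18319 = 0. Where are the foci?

(-8, -7) and (26, -7)

Collect terms: 33(x² - 18x) -256(y² + 14y) = 18319
33(x - 9)² -256(y + 7)² = 18319 + 2673 - 12544 = 8448
Divide by 8448: (x - 9)²/256 - (y + 7)²/33 = 1
Hyperbola, center (9, -7), transverse axis horizontal; a² = 256, b² = 33.
c² = a² + b² = 256 + 33 = 289, so c = 17.
Foci lie on the horizontal axis through the center: (h ± c, k).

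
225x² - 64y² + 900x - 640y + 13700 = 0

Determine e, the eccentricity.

e = 17/15

Group the x- and y-terms: 225(x² + 4x) -64(y² + 10y) = -13700
Complete the square: 225(x + 2)² -64(y + 5)² = -13700 + 900 - 1600 = -14400
Dividing both sides by -14400: (y + 5)²/225 - (x + 2)²/64 = 1
Hyperbola, center (-2, -5), transverse axis vertical; a² = 225, b² = 64.
c² = a² + b² = 289, so c = 17.
e = c/a = 17/15.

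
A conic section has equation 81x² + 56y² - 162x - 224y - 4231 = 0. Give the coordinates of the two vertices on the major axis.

(1, -7) and (1, 11)

81(x² - 2x) + 56(y² - 4y) = 4231
Complete the square in x and y: 81(x - 1)² + 56(y - 2)² = 4231 + 81 + 224 = 4536
Divide through by 4536 to get (x - 1)²/56 + (y - 2)²/81 = 1.
Ellipse, center (1, 2), major axis vertical; a² = 81, b² = 56.
a = 9. Vertices at (h, k ± a).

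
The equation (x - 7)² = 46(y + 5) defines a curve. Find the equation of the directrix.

Vertex (7, -5); 4p = 46 so p = 23/2. Opens up.
Directrix is the horizontal line y = k − p = -5 − (23/2) = -33/2.

y = -33/2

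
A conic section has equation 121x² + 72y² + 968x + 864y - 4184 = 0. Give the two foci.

(-4, -13) and (-4, 1)

Group the x- and y-terms: 121(x² + 8x) + 72(y² + 12y) = 4184
Complete the square: 121(x + 4)² + 72(y + 6)² = 4184 + 1936 + 2592 = 8712
Divide through by 8712 to get (x + 4)²/72 + (y + 6)²/121 = 1.
Ellipse, center (-4, -6), major axis vertical; a² = 121, b² = 72.
c² = a² - b² = 121 - 72 = 49, so c = 7.
Foci lie on the vertical axis through the center: (h, k ± c).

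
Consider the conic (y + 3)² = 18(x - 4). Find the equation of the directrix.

x = -1/2

Vertex (4, -3); 4p = 18 so p = 9/2. Opens right.
Directrix is the vertical line x = h − p = 4 − (9/2) = -1/2.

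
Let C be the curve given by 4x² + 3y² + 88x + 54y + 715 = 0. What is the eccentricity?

e = 1/2

Collect terms: 4(x² + 22x) + 3(y² + 18y) = -715
Completing the square gives 4(x + 11)² + 3(y + 9)² = -715 + 484 + 243 = 12.
Dividing both sides by 12: (x + 11)²/3 + (y + 9)²/4 = 1
Ellipse, center (-11, -9), major axis vertical; a² = 4, b² = 3.
c² = a² - b² = 1, so c = 1.
e = c/a = 1/2.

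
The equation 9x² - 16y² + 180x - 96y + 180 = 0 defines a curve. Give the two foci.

(-20, -3) and (0, -3)

Group the x- and y-terms: 9(x² + 20x) -16(y² + 6y) = -180
Completing the square gives 9(x + 10)² -16(y + 3)² = -180 + 900 - 144 = 576.
Dividing both sides by 576: (x + 10)²/64 - (y + 3)²/36 = 1
Hyperbola, center (-10, -3), transverse axis horizontal; a² = 64, b² = 36.
c² = a² + b² = 64 + 36 = 100, so c = 10.
Foci lie on the horizontal axis through the center: (h ± c, k).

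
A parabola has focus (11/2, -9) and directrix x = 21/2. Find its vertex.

(8, -9)

The vertex is the midpoint between the focus and the directrix along the axis of symmetry.
Axis is horizontal (directrix is vertical). Vertex x-coordinate = (11/2 + 21/2)/2 = 8; y-coordinate = -9.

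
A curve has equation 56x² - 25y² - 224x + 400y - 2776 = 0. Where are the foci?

Rearranging, 56(x² - 4x) -25(y² - 16y) = 2776.
Complete the square: 56(x - 2)² -25(y - 8)² = 2776 + 224 - 1600 = 1400
Divide through by 1400 to get (x - 2)²/25 - (y - 8)²/56 = 1.
Hyperbola, center (2, 8), transverse axis horizontal; a² = 25, b² = 56.
c² = a² + b² = 25 + 56 = 81, so c = 9.
Foci lie on the horizontal axis through the center: (h ± c, k).

(-7, 8) and (11, 8)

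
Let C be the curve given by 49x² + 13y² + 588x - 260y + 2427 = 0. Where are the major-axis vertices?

(-6, 3) and (-6, 17)

Rearranging, 49(x² + 12x) + 13(y² - 20y) = -2427.
49(x + 6)² + 13(y - 10)² = -2427 + 1764 + 1300 = 637
Dividing both sides by 637: (x + 6)²/13 + (y - 10)²/49 = 1
Ellipse, center (-6, 10), major axis vertical; a² = 49, b² = 13.
a = 7. Vertices at (h, k ± a).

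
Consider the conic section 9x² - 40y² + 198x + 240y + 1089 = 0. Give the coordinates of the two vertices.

(-11, 0) and (-11, 6)

Group the x- and y-terms: 9(x² + 22x) -40(y² - 6y) = -1089
9(x + 11)² -40(y - 3)² = -1089 + 1089 - 360 = -360
Divide by -360: (y - 3)²/9 - (x + 11)²/40 = 1
Hyperbola, center (-11, 3), transverse axis vertical; a² = 9, b² = 40.
a = 3. Vertices at (h, k ± a).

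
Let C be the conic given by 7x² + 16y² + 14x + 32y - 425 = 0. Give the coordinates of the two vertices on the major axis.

(-9, -1) and (7, -1)

Group the x- and y-terms: 7(x² + 2x) + 16(y² + 2y) = 425
Complete the square in x and y: 7(x + 1)² + 16(y + 1)² = 425 + 7 + 16 = 448
Dividing both sides by 448: (x + 1)²/64 + (y + 1)²/28 = 1
Ellipse, center (-1, -1), major axis horizontal; a² = 64, b² = 28.
a = 8. Vertices at (h ± a, k).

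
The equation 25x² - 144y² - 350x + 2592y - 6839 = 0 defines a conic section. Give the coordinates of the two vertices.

Collect terms: 25(x² - 14x) -144(y² - 18y) = 6839
25(x - 7)² -144(y - 9)² = 6839 + 1225 - 11664 = -3600
Divide through by -3600 to get (y - 9)²/25 - (x - 7)²/144 = 1.
Hyperbola, center (7, 9), transverse axis vertical; a² = 25, b² = 144.
a = 5. Vertices at (h, k ± a).

(7, 4) and (7, 14)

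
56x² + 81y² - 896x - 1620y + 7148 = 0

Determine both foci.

Group: 56(x² - 16x) + 81(y² - 20y) = -7148
56(x - 8)² + 81(y - 10)² = -7148 + 3584 + 8100 = 4536
Divide through by 4536 to get (x - 8)²/81 + (y - 10)²/56 = 1.
Ellipse, center (8, 10), major axis horizontal; a² = 81, b² = 56.
c² = a² - b² = 81 - 56 = 25, so c = 5.
Foci lie on the horizontal axis through the center: (h ± c, k).

(3, 10) and (13, 10)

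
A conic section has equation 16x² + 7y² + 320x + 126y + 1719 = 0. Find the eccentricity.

e = 3/4

Rearranging, 16(x² + 20x) + 7(y² + 18y) = -1719.
16(x + 10)² + 7(y + 9)² = -1719 + 1600 + 567 = 448
Divide through by 448 to get (x + 10)²/28 + (y + 9)²/64 = 1.
Ellipse, center (-10, -9), major axis vertical; a² = 64, b² = 28.
c² = a² - b² = 36, so c = 6.
e = c/a = 6/8 = 3/4.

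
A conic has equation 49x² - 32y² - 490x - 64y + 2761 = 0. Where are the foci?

Group: 49(x² - 10x) -32(y² + 2y) = -2761
Complete the square in x and y: 49(x - 5)² -32(y + 1)² = -2761 + 1225 - 32 = -1568
Divide through by -1568 to get (y + 1)²/49 - (x - 5)²/32 = 1.
Hyperbola, center (5, -1), transverse axis vertical; a² = 49, b² = 32.
c² = a² + b² = 49 + 32 = 81, so c = 9.
Foci lie on the vertical axis through the center: (h, k ± c).

(5, -10) and (5, 8)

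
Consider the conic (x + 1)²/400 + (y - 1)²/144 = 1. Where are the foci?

Center (-1, 1). The larger denominator 400 sits under the x-term, so the major axis is horizontal; a² = 400, b² = 144.
c² = a² - b² = 400 - 144 = 256, so c = 16.
Foci lie on the horizontal axis through the center: (h ± c, k).

(-17, 1) and (15, 1)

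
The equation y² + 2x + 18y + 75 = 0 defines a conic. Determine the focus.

(5/2, -9)

Only y is squared. Complete the square in y: (y + 9)² = -2(x - 3).
Vertex (3, -9); 4p = -2 so p = -1/2. Opens left.
Focus is p units from the vertex along the axis: (h + p, k).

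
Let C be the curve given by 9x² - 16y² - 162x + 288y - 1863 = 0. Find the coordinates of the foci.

Group the x- and y-terms: 9(x² - 18x) -16(y² - 18y) = 1863
Completing the square gives 9(x - 9)² -16(y - 9)² = 1863 + 729 - 1296 = 1296.
Divide by 1296: (x - 9)²/144 - (y - 9)²/81 = 1
Hyperbola, center (9, 9), transverse axis horizontal; a² = 144, b² = 81.
c² = a² + b² = 144 + 81 = 225, so c = 15.
Foci lie on the horizontal axis through the center: (h ± c, k).

(-6, 9) and (24, 9)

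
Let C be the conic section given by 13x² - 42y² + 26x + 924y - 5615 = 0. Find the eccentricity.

e = √2310/42

13(x² + 2x) -42(y² - 22y) = 5615
Completing the square gives 13(x + 1)² -42(y - 11)² = 5615 + 13 - 5082 = 546.
Dividing both sides by 546: (x + 1)²/42 - (y - 11)²/13 = 1
Hyperbola, center (-1, 11), transverse axis horizontal; a² = 42, b² = 13.
c² = a² + b² = 55, so c = √55.
e = c/a = √55/√42 = √2310/42.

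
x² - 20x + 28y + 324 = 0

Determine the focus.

Only x is squared. Complete the square in x: (x - 10)² = -28(y + 8).
Vertex (10, -8); 4p = -28 so p = -7. Opens down.
Focus is p units from the vertex along the axis: (h, k + p).

(10, -15)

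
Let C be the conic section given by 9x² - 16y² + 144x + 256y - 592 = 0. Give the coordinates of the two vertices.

(-12, 8) and (-4, 8)

Group: 9(x² + 16x) -16(y² - 16y) = 592
9(x + 8)² -16(y - 8)² = 592 + 576 - 1024 = 144
Divide through by 144 to get (x + 8)²/16 - (y - 8)²/9 = 1.
Hyperbola, center (-8, 8), transverse axis horizontal; a² = 16, b² = 9.
a = 4. Vertices at (h ± a, k).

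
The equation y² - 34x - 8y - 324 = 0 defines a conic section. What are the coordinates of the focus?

Only y is squared. Complete the square in y: (y - 4)² = 34(x + 10).
Vertex (-10, 4); 4p = 34 so p = 17/2. Opens right.
Focus is p units from the vertex along the axis: (h + p, k).

(-3/2, 4)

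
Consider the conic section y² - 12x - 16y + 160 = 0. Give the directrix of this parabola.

x = 5

Only y is squared. Complete the square in y: (y - 8)² = 12(x - 8).
Vertex (8, 8); 4p = 12 so p = 3. Opens right.
Directrix is the vertical line x = h − p = 8 − (3) = 5.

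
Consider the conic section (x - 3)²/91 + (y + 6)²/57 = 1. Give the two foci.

(3 - √34, -6) and (3 + √34, -6)

Center (3, -6). The larger denominator 91 sits under the x-term, so the major axis is horizontal; a² = 91, b² = 57.
c² = a² - b² = 91 - 57 = 34, so c = √34.
Foci lie on the horizontal axis through the center: (h ± c, k).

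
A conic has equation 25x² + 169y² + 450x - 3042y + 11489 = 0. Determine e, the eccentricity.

e = 12/13

Rearranging, 25(x² + 18x) + 169(y² - 18y) = -11489.
25(x + 9)² + 169(y - 9)² = -11489 + 2025 + 13689 = 4225
Divide by 4225: (x + 9)²/169 + (y - 9)²/25 = 1
Ellipse, center (-9, 9), major axis horizontal; a² = 169, b² = 25.
c² = a² - b² = 144, so c = 12.
e = c/a = 12/13.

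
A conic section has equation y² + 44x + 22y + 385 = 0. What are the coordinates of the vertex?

(-6, -11)

Only y is squared. Complete the square in y: (y + 11)² = -44(x + 6).
Vertex (-6, -11); 4p = -44 so p = -11. Opens left.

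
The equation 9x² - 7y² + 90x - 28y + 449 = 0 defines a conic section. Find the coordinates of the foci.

(-5, -10) and (-5, 6)

Group the x- and y-terms: 9(x² + 10x) -7(y² + 4y) = -449
Complete the square: 9(x + 5)² -7(y + 2)² = -449 + 225 - 28 = -252
Dividing both sides by -252: (y + 2)²/36 - (x + 5)²/28 = 1
Hyperbola, center (-5, -2), transverse axis vertical; a² = 36, b² = 28.
c² = a² + b² = 36 + 28 = 64, so c = 8.
Foci lie on the vertical axis through the center: (h, k ± c).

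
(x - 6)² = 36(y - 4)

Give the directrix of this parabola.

Vertex (6, 4); 4p = 36 so p = 9. Opens up.
Directrix is the horizontal line y = k − p = 4 − (9) = -5.

y = -5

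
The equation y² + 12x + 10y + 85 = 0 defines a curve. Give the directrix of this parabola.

x = -2

Only y is squared. Complete the square in y: (y + 5)² = -12(x + 5).
Vertex (-5, -5); 4p = -12 so p = -3. Opens left.
Directrix is the vertical line x = h − p = -5 − (-3) = -2.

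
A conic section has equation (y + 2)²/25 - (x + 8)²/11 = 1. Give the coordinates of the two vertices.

Center (-8, -2). The positive term is the y-term, so the transverse axis is vertical; a² = 25, b² = 11.
a = 5. Vertices at (h, k ± a).

(-8, -7) and (-8, 3)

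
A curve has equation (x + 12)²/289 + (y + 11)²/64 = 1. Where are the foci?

Center (-12, -11). The larger denominator 289 sits under the x-term, so the major axis is horizontal; a² = 289, b² = 64.
c² = a² - b² = 289 - 64 = 225, so c = 15.
Foci lie on the horizontal axis through the center: (h ± c, k).

(-27, -11) and (3, -11)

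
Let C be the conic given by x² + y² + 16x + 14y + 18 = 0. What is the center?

(-8, -7)

Rearranging, (x² + 16x) + (y² + 14y) = -18.
(x + 8)² + (y + 7)² = -18 + 64 + 49 = 95
So (x + 8)² + (y + 7)² = 95.
Circle centered at (-8, -7) with r² = 95.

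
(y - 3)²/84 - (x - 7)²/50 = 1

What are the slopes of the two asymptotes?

√42/5 and -√42/5

Center (7, 3). The positive term is the y-term, so the transverse axis is vertical; a² = 84, b² = 50.
For a vertical hyperbola the asymptotes have slope ±a/b.
Here that is ±2√21/5√2 = ±√42/5.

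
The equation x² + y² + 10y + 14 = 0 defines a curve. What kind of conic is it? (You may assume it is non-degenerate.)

No xy term. Coefficients of x² and y² are A = 1, C = 1.
A = C (same sign) ⇒ circle.

circle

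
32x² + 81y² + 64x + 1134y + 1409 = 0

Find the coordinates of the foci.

(-8, -7) and (6, -7)

Group the x- and y-terms: 32(x² + 2x) + 81(y² + 14y) = -1409
Complete the square in x and y: 32(x + 1)² + 81(y + 7)² = -1409 + 32 + 3969 = 2592
Divide through by 2592 to get (x + 1)²/81 + (y + 7)²/32 = 1.
Ellipse, center (-1, -7), major axis horizontal; a² = 81, b² = 32.
c² = a² - b² = 81 - 32 = 49, so c = 7.
Foci lie on the horizontal axis through the center: (h ± c, k).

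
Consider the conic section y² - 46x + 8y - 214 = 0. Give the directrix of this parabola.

x = -33/2

Only y is squared. Complete the square in y: (y + 4)² = 46(x + 5).
Vertex (-5, -4); 4p = 46 so p = 23/2. Opens right.
Directrix is the vertical line x = h − p = -5 − (23/2) = -33/2.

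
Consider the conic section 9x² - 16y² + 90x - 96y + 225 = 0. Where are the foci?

Rearranging, 9(x² + 10x) -16(y² + 6y) = -225.
9(x + 5)² -16(y + 3)² = -225 + 225 - 144 = -144
Divide through by -144 to get (y + 3)²/9 - (x + 5)²/16 = 1.
Hyperbola, center (-5, -3), transverse axis vertical; a² = 9, b² = 16.
c² = a² + b² = 9 + 16 = 25, so c = 5.
Foci lie on the vertical axis through the center: (h, k ± c).

(-5, -8) and (-5, 2)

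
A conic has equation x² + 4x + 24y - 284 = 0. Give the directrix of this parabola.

Only x is squared. Complete the square in x: (x + 2)² = -24(y - 12).
Vertex (-2, 12); 4p = -24 so p = -6. Opens down.
Directrix is the horizontal line y = k − p = 12 − (-6) = 18.

y = 18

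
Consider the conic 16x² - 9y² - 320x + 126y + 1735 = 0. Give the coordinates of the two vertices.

Group: 16(x² - 20x) -9(y² - 14y) = -1735
16(x - 10)² -9(y - 7)² = -1735 + 1600 - 441 = -576
Divide by -576: (y - 7)²/64 - (x - 10)²/36 = 1
Hyperbola, center (10, 7), transverse axis vertical; a² = 64, b² = 36.
a = 8. Vertices at (h, k ± a).

(10, -1) and (10, 15)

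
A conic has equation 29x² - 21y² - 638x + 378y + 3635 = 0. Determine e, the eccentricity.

Rearranging, 29(x² - 22x) -21(y² - 18y) = -3635.
29(x - 11)² -21(y - 9)² = -3635 + 3509 - 1701 = -1827
Divide by -1827: (y - 9)²/87 - (x - 11)²/63 = 1
Hyperbola, center (11, 9), transverse axis vertical; a² = 87, b² = 63.
c² = a² + b² = 150, so c = 5√6.
e = c/a = 5√6/√87 = 5√58/29.

e = 5√58/29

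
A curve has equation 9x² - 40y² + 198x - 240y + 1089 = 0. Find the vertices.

(-11, -6) and (-11, 0)

Group: 9(x² + 22x) -40(y² + 6y) = -1089
Complete the square: 9(x + 11)² -40(y + 3)² = -1089 + 1089 - 360 = -360
Divide by -360: (y + 3)²/9 - (x + 11)²/40 = 1
Hyperbola, center (-11, -3), transverse axis vertical; a² = 9, b² = 40.
a = 3. Vertices at (h, k ± a).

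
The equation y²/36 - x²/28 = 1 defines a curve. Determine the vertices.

(0, -6) and (0, 6)

Center (0, 0). The positive term is the y-term, so the transverse axis is vertical; a² = 36, b² = 28.
a = 6. Vertices at (h, k ± a).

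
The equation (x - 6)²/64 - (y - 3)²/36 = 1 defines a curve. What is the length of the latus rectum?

9

Center (6, 3). The positive term is the x-term, so the transverse axis is horizontal; a² = 64, b² = 36.
Latus rectum length = 2b²/a = 2·36/8 = 9.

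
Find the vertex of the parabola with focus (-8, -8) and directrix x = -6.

(-7, -8)

The vertex is the midpoint between the focus and the directrix along the axis of symmetry.
Axis is horizontal (directrix is vertical). Vertex x-coordinate = (-8 + (-6))/2 = -7; y-coordinate = -8.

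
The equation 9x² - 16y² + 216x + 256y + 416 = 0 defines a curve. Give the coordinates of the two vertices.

Group the x- and y-terms: 9(x² + 24x) -16(y² - 16y) = -416
9(x + 12)² -16(y - 8)² = -416 + 1296 - 1024 = -144
Divide through by -144 to get (y - 8)²/9 - (x + 12)²/16 = 1.
Hyperbola, center (-12, 8), transverse axis vertical; a² = 9, b² = 16.
a = 3. Vertices at (h, k ± a).

(-12, 5) and (-12, 11)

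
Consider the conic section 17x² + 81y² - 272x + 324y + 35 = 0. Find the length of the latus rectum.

34/9

17(x² - 16x) + 81(y² + 4y) = -35
Complete the square: 17(x - 8)² + 81(y + 2)² = -35 + 1088 + 324 = 1377
Divide by 1377: (x - 8)²/81 + (y + 2)²/17 = 1
Ellipse, center (8, -2), major axis horizontal; a² = 81, b² = 17.
Latus rectum length = 2b²/a = 2·17/9 = 34/9.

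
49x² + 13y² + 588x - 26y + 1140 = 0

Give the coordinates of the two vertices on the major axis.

(-6, -6) and (-6, 8)

Group the x- and y-terms: 49(x² + 12x) + 13(y² - 2y) = -1140
Completing the square gives 49(x + 6)² + 13(y - 1)² = -1140 + 1764 + 13 = 637.
Divide by 637: (x + 6)²/13 + (y - 1)²/49 = 1
Ellipse, center (-6, 1), major axis vertical; a² = 49, b² = 13.
a = 7. Vertices at (h, k ± a).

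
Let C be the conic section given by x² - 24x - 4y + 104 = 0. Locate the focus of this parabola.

(12, -9)

Only x is squared. Complete the square in x: (x - 12)² = 4(y + 10).
Vertex (12, -10); 4p = 4 so p = 1. Opens up.
Focus is p units from the vertex along the axis: (h, k + p).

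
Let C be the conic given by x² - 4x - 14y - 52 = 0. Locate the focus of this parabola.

(2, -1/2)

Only x is squared. Complete the square in x: (x - 2)² = 14(y + 4).
Vertex (2, -4); 4p = 14 so p = 7/2. Opens up.
Focus is p units from the vertex along the axis: (h, k + p).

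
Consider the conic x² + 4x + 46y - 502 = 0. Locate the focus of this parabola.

Only x is squared. Complete the square in x: (x + 2)² = -46(y - 11).
Vertex (-2, 11); 4p = -46 so p = -23/2. Opens down.
Focus is p units from the vertex along the axis: (h, k + p).

(-2, -1/2)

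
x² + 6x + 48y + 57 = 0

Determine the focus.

Only x is squared. Complete the square in x: (x + 3)² = -48(y + 1).
Vertex (-3, -1); 4p = -48 so p = -12. Opens down.
Focus is p units from the vertex along the axis: (h, k + p).

(-3, -13)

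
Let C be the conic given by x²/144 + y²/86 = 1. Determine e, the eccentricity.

e = √58/12

Center (0, 0). The larger denominator 144 sits under the x-term, so the major axis is horizontal; a² = 144, b² = 86.
c² = a² - b² = 58, so c = √58.
e = c/a = √58/12.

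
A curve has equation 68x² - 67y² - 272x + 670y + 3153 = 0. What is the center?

(2, 5)

Group the x- and y-terms: 68(x² - 4x) -67(y² - 10y) = -3153
Complete the square: 68(x - 2)² -67(y - 5)² = -3153 + 272 - 1675 = -4556
Divide by -4556: (y - 5)²/68 - (x - 2)²/67 = 1
Hyperbola with center (2, 5).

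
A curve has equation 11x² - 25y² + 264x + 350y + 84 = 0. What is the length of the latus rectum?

Group: 11(x² + 24x) -25(y² - 14y) = -84
Complete the square in x and y: 11(x + 12)² -25(y - 7)² = -84 + 1584 - 1225 = 275
Divide through by 275 to get (x + 12)²/25 - (y - 7)²/11 = 1.
Hyperbola, center (-12, 7), transverse axis horizontal; a² = 25, b² = 11.
Latus rectum length = 2b²/a = 2·11/5 = 22/5.

22/5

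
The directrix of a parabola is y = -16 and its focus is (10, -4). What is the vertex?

(10, -10)

The vertex is the midpoint between the focus and the directrix along the axis of symmetry.
Axis is vertical (directrix is horizontal). Vertex y-coordinate = (-4 + (-16))/2 = -10; x-coordinate = 10.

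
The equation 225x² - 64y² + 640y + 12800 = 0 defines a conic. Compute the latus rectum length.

Collect terms: 225x² -64(y² - 10y) = -12800
Completing the square gives 225x² -64(y - 5)² = -12800 + 0 - 1600 = -14400.
Divide through by -14400 to get (y - 5)²/225 - x²/64 = 1.
Hyperbola, center (0, 5), transverse axis vertical; a² = 225, b² = 64.
Latus rectum length = 2b²/a = 2·64/15 = 128/15.

128/15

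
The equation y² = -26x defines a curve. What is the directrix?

Vertex (0, 0); 4p = -26 so p = -13/2. Opens left.
Directrix is the vertical line x = h − p = 0 − (-13/2) = 13/2.

x = 13/2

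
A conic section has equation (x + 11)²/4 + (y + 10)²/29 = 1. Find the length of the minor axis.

Center (-11, -10). The larger denominator 29 sits under the y-term, so the major axis is vertical; a² = 29, b² = 4.
b² = 4 so b = 2; the minor axis has length 2b = 4.

4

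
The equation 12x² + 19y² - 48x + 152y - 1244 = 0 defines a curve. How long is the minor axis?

Rearranging, 12(x² - 4x) + 19(y² + 8y) = 1244.
Completing the square gives 12(x - 2)² + 19(y + 4)² = 1244 + 48 + 304 = 1596.
Divide through by 1596 to get (x - 2)²/133 + (y + 4)²/84 = 1.
Ellipse, center (2, -4), major axis horizontal; a² = 133, b² = 84.
b² = 84 so b = 2√21; the minor axis has length 2b = 4√21.

4√21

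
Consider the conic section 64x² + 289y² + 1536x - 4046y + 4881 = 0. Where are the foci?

(-27, 7) and (3, 7)

Collect terms: 64(x² + 24x) + 289(y² - 14y) = -4881
Completing the square gives 64(x + 12)² + 289(y - 7)² = -4881 + 9216 + 14161 = 18496.
Dividing both sides by 18496: (x + 12)²/289 + (y - 7)²/64 = 1
Ellipse, center (-12, 7), major axis horizontal; a² = 289, b² = 64.
c² = a² - b² = 289 - 64 = 225, so c = 15.
Foci lie on the horizontal axis through the center: (h ± c, k).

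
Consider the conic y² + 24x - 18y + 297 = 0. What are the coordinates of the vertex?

Only y is squared. Complete the square in y: (y - 9)² = -24(x + 9).
Vertex (-9, 9); 4p = -24 so p = -6. Opens left.

(-9, 9)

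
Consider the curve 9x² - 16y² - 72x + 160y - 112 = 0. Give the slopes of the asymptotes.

Rearranging, 9(x² - 8x) -16(y² - 10y) = 112.
Completing the square gives 9(x - 4)² -16(y - 5)² = 112 + 144 - 400 = -144.
Divide by -144: (y - 5)²/9 - (x - 4)²/16 = 1
Hyperbola, center (4, 5), transverse axis vertical; a² = 9, b² = 16.
For a vertical hyperbola the asymptotes have slope ±a/b.
Here that is ±3/4.

3/4 and -3/4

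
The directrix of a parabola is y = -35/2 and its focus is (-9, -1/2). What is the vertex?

(-9, -9)

The vertex is the midpoint between the focus and the directrix along the axis of symmetry.
Axis is vertical (directrix is horizontal). Vertex y-coordinate = (-1/2 + (-35/2))/2 = -9; x-coordinate = -9.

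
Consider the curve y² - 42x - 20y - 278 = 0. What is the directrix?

Only y is squared. Complete the square in y: (y - 10)² = 42(x + 9).
Vertex (-9, 10); 4p = 42 so p = 21/2. Opens right.
Directrix is the vertical line x = h − p = -9 − (21/2) = -39/2.

x = -39/2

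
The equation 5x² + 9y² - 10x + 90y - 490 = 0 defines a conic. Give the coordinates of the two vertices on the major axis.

(-11, -5) and (13, -5)

Group: 5(x² - 2x) + 9(y² + 10y) = 490
5(x - 1)² + 9(y + 5)² = 490 + 5 + 225 = 720
Divide by 720: (x - 1)²/144 + (y + 5)²/80 = 1
Ellipse, center (1, -5), major axis horizontal; a² = 144, b² = 80.
a = 12. Vertices at (h ± a, k).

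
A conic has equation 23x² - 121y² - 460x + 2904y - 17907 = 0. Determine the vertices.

Group the x- and y-terms: 23(x² - 20x) -121(y² - 24y) = 17907
23(x - 10)² -121(y - 12)² = 17907 + 2300 - 17424 = 2783
Divide through by 2783 to get (x - 10)²/121 - (y - 12)²/23 = 1.
Hyperbola, center (10, 12), transverse axis horizontal; a² = 121, b² = 23.
a = 11. Vertices at (h ± a, k).

(-1, 12) and (21, 12)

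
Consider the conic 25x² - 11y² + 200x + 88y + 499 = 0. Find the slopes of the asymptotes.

Collect terms: 25(x² + 8x) -11(y² - 8y) = -499
25(x + 4)² -11(y - 4)² = -499 + 400 - 176 = -275
Dividing both sides by -275: (y - 4)²/25 - (x + 4)²/11 = 1
Hyperbola, center (-4, 4), transverse axis vertical; a² = 25, b² = 11.
For a vertical hyperbola the asymptotes have slope ±a/b.
Here that is ±5/√11 = ±5√11/11.

5√11/11 and -5√11/11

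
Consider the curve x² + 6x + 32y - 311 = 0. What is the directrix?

Only x is squared. Complete the square in x: (x + 3)² = -32(y - 10).
Vertex (-3, 10); 4p = -32 so p = -8. Opens down.
Directrix is the horizontal line y = k − p = 10 − (-8) = 18.

y = 18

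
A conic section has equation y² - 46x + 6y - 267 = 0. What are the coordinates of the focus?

(11/2, -3)

Only y is squared. Complete the square in y: (y + 3)² = 46(x + 6).
Vertex (-6, -3); 4p = 46 so p = 23/2. Opens right.
Focus is p units from the vertex along the axis: (h + p, k).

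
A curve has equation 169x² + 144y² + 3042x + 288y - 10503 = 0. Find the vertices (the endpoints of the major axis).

169(x² + 18x) + 144(y² + 2y) = 10503
Complete the square: 169(x + 9)² + 144(y + 1)² = 10503 + 13689 + 144 = 24336
Divide by 24336: (x + 9)²/144 + (y + 1)²/169 = 1
Ellipse, center (-9, -1), major axis vertical; a² = 169, b² = 144.
a = 13. Vertices at (h, k ± a).

(-9, -14) and (-9, 12)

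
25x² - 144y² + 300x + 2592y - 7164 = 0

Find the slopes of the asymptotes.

5/12 and -5/12

25(x² + 12x) -144(y² - 18y) = 7164
Complete the square: 25(x + 6)² -144(y - 9)² = 7164 + 900 - 11664 = -3600
Divide through by -3600 to get (y - 9)²/25 - (x + 6)²/144 = 1.
Hyperbola, center (-6, 9), transverse axis vertical; a² = 25, b² = 144.
For a vertical hyperbola the asymptotes have slope ±a/b.
Here that is ±5/12.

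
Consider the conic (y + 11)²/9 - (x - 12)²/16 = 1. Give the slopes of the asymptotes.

3/4 and -3/4

Center (12, -11). The positive term is the y-term, so the transverse axis is vertical; a² = 9, b² = 16.
For a vertical hyperbola the asymptotes have slope ±a/b.
Here that is ±3/4.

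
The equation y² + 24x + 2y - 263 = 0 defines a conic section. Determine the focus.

Only y is squared. Complete the square in y: (y + 1)² = -24(x - 11).
Vertex (11, -1); 4p = -24 so p = -6. Opens left.
Focus is p units from the vertex along the axis: (h + p, k).

(5, -1)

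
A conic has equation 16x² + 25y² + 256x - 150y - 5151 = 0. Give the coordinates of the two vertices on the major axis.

Collect terms: 16(x² + 16x) + 25(y² - 6y) = 5151
Completing the square gives 16(x + 8)² + 25(y - 3)² = 5151 + 1024 + 225 = 6400.
Dividing both sides by 6400: (x + 8)²/400 + (y - 3)²/256 = 1
Ellipse, center (-8, 3), major axis horizontal; a² = 400, b² = 256.
a = 20. Vertices at (h ± a, k).

(-28, 3) and (12, 3)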